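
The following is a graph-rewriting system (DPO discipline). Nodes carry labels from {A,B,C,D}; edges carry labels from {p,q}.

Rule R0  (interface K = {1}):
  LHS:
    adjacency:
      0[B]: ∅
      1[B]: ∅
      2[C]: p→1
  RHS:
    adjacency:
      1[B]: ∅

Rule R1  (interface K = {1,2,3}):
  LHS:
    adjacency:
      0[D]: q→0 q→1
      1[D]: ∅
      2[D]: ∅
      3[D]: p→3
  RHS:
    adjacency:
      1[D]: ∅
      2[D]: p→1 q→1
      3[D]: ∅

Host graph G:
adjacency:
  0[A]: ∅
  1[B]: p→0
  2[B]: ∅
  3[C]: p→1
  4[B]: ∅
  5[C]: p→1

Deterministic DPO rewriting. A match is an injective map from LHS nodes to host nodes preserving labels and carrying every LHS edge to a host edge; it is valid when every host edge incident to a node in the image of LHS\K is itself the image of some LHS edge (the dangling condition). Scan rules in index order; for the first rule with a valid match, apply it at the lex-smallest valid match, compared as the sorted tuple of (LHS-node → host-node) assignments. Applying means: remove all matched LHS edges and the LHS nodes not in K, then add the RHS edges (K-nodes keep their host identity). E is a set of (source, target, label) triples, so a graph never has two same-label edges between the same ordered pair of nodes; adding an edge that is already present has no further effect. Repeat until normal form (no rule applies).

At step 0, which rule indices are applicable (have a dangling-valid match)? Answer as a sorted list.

Answer: [R0]

Derivation:
R0: 4 valid matches — {0↦2, 1↦1, 2↦3}, {0↦2, 1↦1, 2↦5}, {0↦4, 1↦1, 2↦3} (+1 more)
R1: no valid match — LHS pattern not found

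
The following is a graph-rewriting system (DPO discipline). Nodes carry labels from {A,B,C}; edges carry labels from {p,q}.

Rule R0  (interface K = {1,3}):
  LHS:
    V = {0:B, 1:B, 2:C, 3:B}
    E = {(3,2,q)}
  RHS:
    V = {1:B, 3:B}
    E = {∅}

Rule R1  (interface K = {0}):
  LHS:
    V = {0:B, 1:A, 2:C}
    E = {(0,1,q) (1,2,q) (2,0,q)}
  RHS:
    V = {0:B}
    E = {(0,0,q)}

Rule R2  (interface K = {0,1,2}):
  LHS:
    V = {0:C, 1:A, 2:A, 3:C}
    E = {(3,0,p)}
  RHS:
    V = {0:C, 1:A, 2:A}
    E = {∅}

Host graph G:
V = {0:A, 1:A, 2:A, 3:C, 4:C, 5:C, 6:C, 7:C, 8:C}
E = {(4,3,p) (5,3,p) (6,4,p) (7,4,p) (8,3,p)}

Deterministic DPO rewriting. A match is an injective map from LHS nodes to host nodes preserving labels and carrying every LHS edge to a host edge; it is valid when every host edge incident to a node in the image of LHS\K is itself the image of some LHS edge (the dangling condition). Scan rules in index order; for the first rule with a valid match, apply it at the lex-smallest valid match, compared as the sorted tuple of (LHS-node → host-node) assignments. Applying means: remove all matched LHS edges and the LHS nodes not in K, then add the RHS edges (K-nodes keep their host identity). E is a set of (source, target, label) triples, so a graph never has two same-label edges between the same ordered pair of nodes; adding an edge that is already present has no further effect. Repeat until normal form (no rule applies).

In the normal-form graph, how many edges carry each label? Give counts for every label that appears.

Answer: (no edges)

Rewrite trace:
[0] host  ⇒  9 nodes, 5 edges  {4-p->3 5-p->3 6-p->4 7-p->4 8-p->3}
[1] R2 @ {0↦3, 1↦0, 2↦1, 3↦5}  ⇒  8 nodes, 4 edges  {4-p->3 6-p->4 7-p->4 8-p->3}
[2] R2 @ {0↦3, 1↦0, 2↦1, 3↦8}  ⇒  7 nodes, 3 edges  {4-p->3 6-p->4 7-p->4}
[3] R2 @ {0↦4, 1↦0, 2↦1, 3↦6}  ⇒  6 nodes, 2 edges  {4-p->3 7-p->4}
[4] R2 @ {0↦4, 1↦0, 2↦1, 3↦7}  ⇒  5 nodes, 1 edges  {4-p->3}
[5] R2 @ {0↦3, 1↦0, 2↦1, 3↦4}  ⇒  4 nodes, 0 edges  {∅}
halt: no rule applies after step 5
NF edges: []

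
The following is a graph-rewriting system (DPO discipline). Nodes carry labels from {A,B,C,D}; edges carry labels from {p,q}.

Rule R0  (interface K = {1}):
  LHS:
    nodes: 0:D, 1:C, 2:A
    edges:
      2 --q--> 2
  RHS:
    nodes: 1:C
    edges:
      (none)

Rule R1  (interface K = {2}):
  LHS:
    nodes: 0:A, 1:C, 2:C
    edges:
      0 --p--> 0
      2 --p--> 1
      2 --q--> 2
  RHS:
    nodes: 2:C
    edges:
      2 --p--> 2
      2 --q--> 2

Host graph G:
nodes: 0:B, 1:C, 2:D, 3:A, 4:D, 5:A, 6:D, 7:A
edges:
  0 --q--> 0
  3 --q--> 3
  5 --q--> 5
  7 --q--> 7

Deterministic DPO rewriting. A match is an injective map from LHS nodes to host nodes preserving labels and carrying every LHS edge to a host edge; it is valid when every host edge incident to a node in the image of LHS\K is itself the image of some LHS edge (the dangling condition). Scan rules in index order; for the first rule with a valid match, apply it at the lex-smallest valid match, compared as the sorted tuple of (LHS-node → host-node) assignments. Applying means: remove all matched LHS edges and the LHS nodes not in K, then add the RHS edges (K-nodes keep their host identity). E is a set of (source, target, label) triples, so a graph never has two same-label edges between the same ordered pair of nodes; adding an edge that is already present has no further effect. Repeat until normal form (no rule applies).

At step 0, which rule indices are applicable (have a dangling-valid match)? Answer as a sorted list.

Answer: [R0]

Steps:
R0: 9 valid matches — {0↦2, 1↦1, 2↦3}, {0↦2, 1↦1, 2↦5}, {0↦2, 1↦1, 2↦7} (+6 more)
R1: no valid match — LHS pattern not found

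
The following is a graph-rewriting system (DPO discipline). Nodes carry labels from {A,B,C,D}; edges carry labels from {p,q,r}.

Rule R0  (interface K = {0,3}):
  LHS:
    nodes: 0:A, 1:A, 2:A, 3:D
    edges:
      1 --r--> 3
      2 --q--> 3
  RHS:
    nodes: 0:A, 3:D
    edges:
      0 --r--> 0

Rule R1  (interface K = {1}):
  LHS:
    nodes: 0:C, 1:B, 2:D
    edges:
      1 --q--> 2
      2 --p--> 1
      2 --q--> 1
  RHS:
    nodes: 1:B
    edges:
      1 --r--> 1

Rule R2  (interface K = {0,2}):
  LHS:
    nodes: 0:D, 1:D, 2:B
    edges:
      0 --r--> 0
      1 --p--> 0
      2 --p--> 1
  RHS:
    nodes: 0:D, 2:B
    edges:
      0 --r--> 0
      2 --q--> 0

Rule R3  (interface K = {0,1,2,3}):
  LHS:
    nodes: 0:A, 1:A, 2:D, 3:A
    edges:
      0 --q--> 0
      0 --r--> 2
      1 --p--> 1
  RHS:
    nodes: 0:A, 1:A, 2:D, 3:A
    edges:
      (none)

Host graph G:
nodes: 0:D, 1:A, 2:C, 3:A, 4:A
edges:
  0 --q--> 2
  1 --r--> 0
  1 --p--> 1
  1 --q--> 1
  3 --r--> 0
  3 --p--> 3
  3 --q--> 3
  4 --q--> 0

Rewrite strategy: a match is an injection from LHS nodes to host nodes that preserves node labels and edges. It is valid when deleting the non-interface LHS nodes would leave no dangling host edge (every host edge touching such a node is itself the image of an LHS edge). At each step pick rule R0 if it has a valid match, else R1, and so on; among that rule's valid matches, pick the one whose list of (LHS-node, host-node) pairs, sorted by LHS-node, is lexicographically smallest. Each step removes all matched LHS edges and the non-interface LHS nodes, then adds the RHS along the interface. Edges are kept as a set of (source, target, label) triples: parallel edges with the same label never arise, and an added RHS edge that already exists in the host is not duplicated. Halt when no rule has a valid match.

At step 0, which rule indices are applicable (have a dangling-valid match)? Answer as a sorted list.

R0: no valid match — 2 raw matches, all fail dangling condition
R1: no valid match — LHS pattern not found
R2: no valid match — LHS pattern not found
R3: 2 valid matches — {0↦1, 1↦3, 2↦0, 3↦4}, {0↦3, 1↦1, 2↦0, 3↦4}

Answer: [R3]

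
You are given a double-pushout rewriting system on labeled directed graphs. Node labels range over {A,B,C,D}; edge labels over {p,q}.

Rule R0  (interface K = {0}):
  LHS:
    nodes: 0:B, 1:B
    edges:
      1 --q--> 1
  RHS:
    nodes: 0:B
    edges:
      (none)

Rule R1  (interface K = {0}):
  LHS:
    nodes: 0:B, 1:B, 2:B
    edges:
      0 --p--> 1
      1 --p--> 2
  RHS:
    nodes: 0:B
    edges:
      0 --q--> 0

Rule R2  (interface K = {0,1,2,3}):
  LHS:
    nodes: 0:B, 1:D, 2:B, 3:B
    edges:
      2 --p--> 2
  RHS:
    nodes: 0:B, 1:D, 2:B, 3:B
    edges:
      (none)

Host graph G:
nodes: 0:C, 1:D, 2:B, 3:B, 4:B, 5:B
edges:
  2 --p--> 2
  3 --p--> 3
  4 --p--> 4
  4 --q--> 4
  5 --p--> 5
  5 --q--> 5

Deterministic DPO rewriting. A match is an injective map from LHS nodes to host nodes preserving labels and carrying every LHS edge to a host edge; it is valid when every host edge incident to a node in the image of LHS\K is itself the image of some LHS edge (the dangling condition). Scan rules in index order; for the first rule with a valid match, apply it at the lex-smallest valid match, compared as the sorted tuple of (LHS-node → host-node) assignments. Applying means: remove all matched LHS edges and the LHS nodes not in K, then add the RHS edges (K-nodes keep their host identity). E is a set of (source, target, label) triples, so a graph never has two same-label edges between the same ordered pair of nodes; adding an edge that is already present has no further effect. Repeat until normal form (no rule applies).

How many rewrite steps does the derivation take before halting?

initial: |V|=6 |E|=6  E = 2-p->2 3-p->3 4-p->4 4-q->4 5-p->5 5-q->5
step 1: apply R2 at {0↦2, 1↦1, 2↦3, 3↦4}  → |V|=6 |E|=5  E = 2-p->2 4-p->4 4-q->4 5-p->5 5-q->5
step 2: apply R2 at {0↦2, 1↦1, 2↦4, 3↦3}  → |V|=6 |E|=4  E = 2-p->2 4-q->4 5-p->5 5-q->5
step 3: apply R0 at {0↦2, 1↦4}  → |V|=5 |E|=3  E = 2-p->2 5-p->5 5-q->5
step 4: apply R2 at {0↦2, 1↦1, 2↦5, 3↦3}  → |V|=5 |E|=2  E = 2-p->2 5-q->5
step 5: apply R0 at {0↦2, 1↦5}  → |V|=4 |E|=1  E = 2-p->2
final graph: no rule applies after step 5

Answer: 5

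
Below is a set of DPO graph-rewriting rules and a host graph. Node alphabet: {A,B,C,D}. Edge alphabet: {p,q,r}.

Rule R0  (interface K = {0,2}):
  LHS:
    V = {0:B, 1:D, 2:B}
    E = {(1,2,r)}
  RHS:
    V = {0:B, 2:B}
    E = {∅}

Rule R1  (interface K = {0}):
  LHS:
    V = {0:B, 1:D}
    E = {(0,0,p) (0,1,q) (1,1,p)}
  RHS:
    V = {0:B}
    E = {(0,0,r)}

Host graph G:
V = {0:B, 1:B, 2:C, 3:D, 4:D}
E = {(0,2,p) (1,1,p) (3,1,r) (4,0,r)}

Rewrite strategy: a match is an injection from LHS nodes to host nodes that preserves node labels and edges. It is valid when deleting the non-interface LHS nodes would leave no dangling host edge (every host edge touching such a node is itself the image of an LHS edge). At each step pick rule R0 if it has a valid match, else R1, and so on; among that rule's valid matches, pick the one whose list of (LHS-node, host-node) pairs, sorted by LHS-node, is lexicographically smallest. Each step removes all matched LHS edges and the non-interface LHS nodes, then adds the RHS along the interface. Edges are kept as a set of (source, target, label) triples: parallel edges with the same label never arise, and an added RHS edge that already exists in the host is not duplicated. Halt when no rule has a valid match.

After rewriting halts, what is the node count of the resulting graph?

Answer: 3

Steps:
start.  V:5 E:4  edges: 0-p->2 1-p->1 3-r->1 4-r->0
1. fire R0 via {0↦0, 1↦3, 2↦1}  →  V:4 E:3  edges: 0-p->2 1-p->1 4-r->0
2. fire R0 via {0↦1, 1↦4, 2↦0}  →  V:3 E:2  edges: 0-p->2 1-p->1
halt: no rule applies after step 2
NF nodes: {0:B, 1:B, 2:C}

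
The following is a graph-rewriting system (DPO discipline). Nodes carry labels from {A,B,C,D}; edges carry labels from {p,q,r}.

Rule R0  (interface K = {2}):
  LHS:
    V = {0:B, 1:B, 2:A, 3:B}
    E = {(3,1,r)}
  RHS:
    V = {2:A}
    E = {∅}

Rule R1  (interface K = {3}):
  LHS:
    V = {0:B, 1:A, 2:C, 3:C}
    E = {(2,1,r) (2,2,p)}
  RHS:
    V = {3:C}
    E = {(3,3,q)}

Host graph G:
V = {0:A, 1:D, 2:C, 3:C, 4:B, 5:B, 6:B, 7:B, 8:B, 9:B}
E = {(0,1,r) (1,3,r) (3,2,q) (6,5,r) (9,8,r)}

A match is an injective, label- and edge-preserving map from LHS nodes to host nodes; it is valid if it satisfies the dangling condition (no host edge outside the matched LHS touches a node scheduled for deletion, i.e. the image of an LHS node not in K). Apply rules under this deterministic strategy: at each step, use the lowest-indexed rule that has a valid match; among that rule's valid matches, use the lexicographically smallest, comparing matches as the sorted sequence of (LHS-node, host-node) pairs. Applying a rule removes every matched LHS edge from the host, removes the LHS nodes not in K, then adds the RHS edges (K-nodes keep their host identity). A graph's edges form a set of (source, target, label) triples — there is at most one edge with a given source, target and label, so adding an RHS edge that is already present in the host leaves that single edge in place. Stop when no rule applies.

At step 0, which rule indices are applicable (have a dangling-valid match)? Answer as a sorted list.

Answer: [R0]

Rewrite trace:
R0: 4 valid matches — {0↦4, 1↦5, 2↦0, 3↦6}, {0↦4, 1↦8, 2↦0, 3↦9}, {0↦7, 1↦5, 2↦0, 3↦6} (+1 more)
R1: no valid match — LHS pattern not found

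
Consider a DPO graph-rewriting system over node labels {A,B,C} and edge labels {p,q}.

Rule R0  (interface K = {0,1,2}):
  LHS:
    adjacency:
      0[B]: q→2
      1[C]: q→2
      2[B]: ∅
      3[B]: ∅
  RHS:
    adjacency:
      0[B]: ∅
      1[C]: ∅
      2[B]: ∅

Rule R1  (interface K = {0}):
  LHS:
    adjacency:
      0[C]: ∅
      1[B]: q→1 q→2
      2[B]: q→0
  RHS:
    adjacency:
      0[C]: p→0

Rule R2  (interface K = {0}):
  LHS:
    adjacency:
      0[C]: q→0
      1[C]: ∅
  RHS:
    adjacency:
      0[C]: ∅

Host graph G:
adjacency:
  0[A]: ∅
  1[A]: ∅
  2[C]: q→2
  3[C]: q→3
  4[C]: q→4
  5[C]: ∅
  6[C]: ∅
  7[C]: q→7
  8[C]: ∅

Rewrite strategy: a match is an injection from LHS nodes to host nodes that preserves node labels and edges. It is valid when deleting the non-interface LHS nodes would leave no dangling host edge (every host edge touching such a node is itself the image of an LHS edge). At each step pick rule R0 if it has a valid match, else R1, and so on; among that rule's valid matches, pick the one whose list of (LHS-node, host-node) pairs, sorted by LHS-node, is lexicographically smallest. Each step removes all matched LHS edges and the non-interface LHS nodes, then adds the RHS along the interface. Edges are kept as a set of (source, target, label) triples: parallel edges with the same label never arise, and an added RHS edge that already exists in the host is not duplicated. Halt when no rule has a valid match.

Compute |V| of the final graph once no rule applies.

Answer: 5

Derivation:
initial: |V|=9 |E|=4  E = 2-q->2 3-q->3 4-q->4 7-q->7
step 1: apply R2 at {0↦2, 1↦5}  → |V|=8 |E|=3  E = 3-q->3 4-q->4 7-q->7
step 2: apply R2 at {0↦3, 1↦2}  → |V|=7 |E|=2  E = 4-q->4 7-q->7
step 3: apply R2 at {0↦4, 1↦3}  → |V|=6 |E|=1  E = 7-q->7
step 4: apply R2 at {0↦7, 1↦4}  → |V|=5 |E|=0  E = ∅
halt: no rule applies after step 4
NF nodes: {0:A, 1:A, 6:C, 7:C, 8:C}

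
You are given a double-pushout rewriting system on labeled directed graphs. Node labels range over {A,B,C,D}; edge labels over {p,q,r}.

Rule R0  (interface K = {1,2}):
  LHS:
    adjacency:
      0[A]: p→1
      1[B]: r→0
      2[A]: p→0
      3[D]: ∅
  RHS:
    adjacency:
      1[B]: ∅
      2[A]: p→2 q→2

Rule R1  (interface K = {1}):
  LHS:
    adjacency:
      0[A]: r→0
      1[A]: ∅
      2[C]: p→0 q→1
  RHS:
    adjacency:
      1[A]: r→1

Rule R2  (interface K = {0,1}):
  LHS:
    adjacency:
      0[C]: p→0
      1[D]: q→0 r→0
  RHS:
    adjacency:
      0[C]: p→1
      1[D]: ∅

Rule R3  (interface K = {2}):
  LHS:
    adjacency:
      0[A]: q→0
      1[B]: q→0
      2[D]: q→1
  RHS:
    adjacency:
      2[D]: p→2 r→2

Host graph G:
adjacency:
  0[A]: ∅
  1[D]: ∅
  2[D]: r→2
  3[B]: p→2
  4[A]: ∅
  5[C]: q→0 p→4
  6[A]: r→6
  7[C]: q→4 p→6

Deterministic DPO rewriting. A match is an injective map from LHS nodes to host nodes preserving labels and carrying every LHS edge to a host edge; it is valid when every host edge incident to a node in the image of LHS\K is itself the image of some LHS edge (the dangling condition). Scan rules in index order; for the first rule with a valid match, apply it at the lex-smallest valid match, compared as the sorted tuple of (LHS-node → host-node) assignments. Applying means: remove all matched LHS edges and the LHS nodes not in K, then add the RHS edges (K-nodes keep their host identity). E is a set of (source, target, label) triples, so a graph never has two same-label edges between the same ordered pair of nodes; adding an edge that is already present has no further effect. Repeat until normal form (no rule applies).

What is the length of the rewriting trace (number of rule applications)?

start.  V:8 E:7  edges: 2-r->2 3-p->2 5-q->0 5-p->4 6-r->6 7-q->4 7-p->6
1. fire R1 via {0↦6, 1↦4, 2↦7}  →  V:6 E:5  edges: 2-r->2 3-p->2 4-r->4 5-q->0 5-p->4
2. fire R1 via {0↦4, 1↦0, 2↦5}  →  V:4 E:3  edges: 0-r->0 2-r->2 3-p->2
final graph: no rule applies after step 2

Answer: 2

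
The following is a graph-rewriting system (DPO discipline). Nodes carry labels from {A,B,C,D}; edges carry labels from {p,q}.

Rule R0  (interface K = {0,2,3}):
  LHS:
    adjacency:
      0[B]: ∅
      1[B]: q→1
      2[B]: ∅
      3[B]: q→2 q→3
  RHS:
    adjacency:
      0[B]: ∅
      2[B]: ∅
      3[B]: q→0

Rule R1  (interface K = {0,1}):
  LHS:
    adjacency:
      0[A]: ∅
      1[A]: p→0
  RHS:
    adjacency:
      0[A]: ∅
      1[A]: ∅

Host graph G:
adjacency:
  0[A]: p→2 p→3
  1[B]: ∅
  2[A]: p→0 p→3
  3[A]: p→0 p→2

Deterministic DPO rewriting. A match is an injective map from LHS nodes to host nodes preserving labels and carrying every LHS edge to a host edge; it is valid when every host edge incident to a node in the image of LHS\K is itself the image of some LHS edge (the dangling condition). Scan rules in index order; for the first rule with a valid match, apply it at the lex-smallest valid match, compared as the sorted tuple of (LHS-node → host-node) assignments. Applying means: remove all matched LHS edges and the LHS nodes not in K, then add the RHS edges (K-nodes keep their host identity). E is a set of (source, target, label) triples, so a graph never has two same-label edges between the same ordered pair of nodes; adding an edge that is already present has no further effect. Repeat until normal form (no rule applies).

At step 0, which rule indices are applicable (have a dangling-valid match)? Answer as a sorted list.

Answer: [R1]

Steps:
R0: no valid match — LHS pattern not found
R1: 6 valid matches — {0↦0, 1↦2}, {0↦0, 1↦3}, {0↦2, 1↦0} (+3 more)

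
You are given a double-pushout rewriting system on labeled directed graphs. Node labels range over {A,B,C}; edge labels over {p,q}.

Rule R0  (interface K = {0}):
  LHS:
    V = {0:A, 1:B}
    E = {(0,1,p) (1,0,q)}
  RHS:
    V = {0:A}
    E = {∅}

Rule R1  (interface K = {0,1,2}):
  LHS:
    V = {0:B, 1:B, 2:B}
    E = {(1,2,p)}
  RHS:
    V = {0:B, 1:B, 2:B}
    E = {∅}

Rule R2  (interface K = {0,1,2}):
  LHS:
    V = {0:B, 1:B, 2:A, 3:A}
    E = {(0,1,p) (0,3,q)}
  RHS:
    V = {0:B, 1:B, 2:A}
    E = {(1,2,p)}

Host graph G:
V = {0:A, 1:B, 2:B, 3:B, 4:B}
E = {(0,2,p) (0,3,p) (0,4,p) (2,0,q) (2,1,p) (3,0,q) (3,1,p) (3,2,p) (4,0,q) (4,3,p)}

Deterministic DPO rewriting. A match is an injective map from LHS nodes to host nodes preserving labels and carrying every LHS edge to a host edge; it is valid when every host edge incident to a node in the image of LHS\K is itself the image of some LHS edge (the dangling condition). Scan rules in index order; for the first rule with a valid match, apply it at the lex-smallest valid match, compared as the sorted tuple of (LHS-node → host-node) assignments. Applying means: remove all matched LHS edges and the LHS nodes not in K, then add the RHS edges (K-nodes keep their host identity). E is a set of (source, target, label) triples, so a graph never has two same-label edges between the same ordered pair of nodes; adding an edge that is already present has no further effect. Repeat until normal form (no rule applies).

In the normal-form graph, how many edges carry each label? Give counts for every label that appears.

start.  V:5 E:10  edges: 0-p->2 0-p->3 0-p->4 2-q->0 2-p->1 3-q->0 3-p->1 3-p->2 4-q->0 4-p->3
1. fire R1 via {0↦1, 1↦3, 2↦2}  →  V:5 E:9  edges: 0-p->2 0-p->3 0-p->4 2-q->0 2-p->1 3-q->0 3-p->1 4-q->0 4-p->3
2. fire R1 via {0↦1, 1↦4, 2↦3}  →  V:5 E:8  edges: 0-p->2 0-p->3 0-p->4 2-q->0 2-p->1 3-q->0 3-p->1 4-q->0
3. fire R0 via {0↦0, 1↦4}  →  V:4 E:6  edges: 0-p->2 0-p->3 2-q->0 2-p->1 3-q->0 3-p->1
4. fire R1 via {0↦2, 1↦3, 2↦1}  →  V:4 E:5  edges: 0-p->2 0-p->3 2-q->0 2-p->1 3-q->0
5. fire R0 via {0↦0, 1↦3}  →  V:3 E:3  edges: 0-p->2 2-q->0 2-p->1
halt: no rule applies after step 5
NF edges: [(0, 2, 'p'), (2, 0, 'q'), (2, 1, 'p')]

Answer: p:2 q:1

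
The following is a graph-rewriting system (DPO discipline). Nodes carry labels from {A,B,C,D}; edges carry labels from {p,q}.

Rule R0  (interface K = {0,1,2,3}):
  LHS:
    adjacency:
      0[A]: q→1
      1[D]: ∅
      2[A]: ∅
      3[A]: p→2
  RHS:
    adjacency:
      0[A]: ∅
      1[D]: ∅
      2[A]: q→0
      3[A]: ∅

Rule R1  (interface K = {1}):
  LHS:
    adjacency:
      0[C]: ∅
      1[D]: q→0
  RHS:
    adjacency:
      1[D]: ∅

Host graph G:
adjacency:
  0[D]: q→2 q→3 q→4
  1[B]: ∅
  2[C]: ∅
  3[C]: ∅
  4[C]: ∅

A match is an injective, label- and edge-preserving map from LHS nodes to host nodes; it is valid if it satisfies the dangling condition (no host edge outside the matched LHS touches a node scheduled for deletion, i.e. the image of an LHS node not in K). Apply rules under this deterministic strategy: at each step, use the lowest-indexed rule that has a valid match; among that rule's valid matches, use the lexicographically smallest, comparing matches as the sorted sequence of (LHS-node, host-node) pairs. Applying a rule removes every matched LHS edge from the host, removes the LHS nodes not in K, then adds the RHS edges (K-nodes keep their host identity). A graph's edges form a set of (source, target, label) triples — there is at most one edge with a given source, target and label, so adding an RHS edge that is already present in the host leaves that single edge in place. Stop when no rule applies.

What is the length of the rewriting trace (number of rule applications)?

start.  V:5 E:3  edges: 0-q->2 0-q->3 0-q->4
1. fire R1 via {0↦2, 1↦0}  →  V:4 E:2  edges: 0-q->3 0-q->4
2. fire R1 via {0↦3, 1↦0}  →  V:3 E:1  edges: 0-q->4
3. fire R1 via {0↦4, 1↦0}  →  V:2 E:0  edges: ∅
halt: no rule applies after step 3

Answer: 3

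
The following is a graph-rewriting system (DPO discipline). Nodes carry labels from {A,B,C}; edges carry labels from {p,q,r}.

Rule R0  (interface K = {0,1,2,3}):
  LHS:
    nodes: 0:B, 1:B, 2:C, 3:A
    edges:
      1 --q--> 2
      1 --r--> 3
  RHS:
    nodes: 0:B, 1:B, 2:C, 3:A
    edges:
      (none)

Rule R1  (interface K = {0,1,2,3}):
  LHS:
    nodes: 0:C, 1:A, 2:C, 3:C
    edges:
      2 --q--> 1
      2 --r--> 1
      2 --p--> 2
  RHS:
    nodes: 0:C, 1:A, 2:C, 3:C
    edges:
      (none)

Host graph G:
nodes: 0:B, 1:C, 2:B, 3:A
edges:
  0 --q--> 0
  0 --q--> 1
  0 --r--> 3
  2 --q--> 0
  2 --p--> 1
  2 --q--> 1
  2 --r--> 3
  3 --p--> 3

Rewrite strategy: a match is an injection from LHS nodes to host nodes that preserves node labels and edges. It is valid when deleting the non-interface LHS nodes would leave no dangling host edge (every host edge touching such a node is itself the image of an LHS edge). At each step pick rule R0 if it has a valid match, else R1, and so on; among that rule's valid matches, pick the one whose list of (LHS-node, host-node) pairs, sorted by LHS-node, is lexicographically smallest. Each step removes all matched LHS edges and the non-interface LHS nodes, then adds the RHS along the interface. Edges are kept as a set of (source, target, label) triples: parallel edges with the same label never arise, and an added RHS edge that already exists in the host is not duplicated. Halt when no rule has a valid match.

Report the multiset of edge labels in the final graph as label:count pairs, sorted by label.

Answer: p:2 q:2

Rewrite trace:
[0] host  ⇒  4 nodes, 8 edges  {0-q->0 0-q->1 0-r->3 2-q->0 2-p->1 2-q->1 2-r->3 3-p->3}
[1] R0 @ {0↦0, 1↦2, 2↦1, 3↦3}  ⇒  4 nodes, 6 edges  {0-q->0 0-q->1 0-r->3 2-q->0 2-p->1 3-p->3}
[2] R0 @ {0↦2, 1↦0, 2↦1, 3↦3}  ⇒  4 nodes, 4 edges  {0-q->0 2-q->0 2-p->1 3-p->3}
final graph: no rule applies after step 2
NF edges: [(0, 0, 'q'), (2, 0, 'q'), (2, 1, 'p'), (3, 3, 'p')]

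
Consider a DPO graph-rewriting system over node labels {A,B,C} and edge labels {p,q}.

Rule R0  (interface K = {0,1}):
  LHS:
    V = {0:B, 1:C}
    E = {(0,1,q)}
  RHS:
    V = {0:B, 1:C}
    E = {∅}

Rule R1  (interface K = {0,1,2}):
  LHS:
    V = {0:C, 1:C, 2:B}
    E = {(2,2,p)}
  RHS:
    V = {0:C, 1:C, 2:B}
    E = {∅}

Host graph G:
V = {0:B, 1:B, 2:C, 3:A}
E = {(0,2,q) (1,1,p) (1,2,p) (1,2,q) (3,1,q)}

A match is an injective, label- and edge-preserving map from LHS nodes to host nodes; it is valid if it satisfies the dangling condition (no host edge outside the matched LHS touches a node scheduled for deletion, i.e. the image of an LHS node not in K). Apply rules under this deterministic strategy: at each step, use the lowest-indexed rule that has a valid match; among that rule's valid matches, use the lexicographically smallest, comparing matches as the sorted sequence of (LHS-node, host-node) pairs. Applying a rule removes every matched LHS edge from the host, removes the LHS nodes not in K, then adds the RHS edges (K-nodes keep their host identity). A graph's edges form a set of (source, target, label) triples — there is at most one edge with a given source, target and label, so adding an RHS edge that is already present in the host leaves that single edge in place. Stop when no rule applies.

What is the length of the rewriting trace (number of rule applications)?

start.  V:4 E:5  edges: 0-q->2 1-p->1 1-p->2 1-q->2 3-q->1
1. fire R0 via {0↦0, 1↦2}  →  V:4 E:4  edges: 1-p->1 1-p->2 1-q->2 3-q->1
2. fire R0 via {0↦1, 1↦2}  →  V:4 E:3  edges: 1-p->1 1-p->2 3-q->1
final graph: no rule applies after step 2

Answer: 2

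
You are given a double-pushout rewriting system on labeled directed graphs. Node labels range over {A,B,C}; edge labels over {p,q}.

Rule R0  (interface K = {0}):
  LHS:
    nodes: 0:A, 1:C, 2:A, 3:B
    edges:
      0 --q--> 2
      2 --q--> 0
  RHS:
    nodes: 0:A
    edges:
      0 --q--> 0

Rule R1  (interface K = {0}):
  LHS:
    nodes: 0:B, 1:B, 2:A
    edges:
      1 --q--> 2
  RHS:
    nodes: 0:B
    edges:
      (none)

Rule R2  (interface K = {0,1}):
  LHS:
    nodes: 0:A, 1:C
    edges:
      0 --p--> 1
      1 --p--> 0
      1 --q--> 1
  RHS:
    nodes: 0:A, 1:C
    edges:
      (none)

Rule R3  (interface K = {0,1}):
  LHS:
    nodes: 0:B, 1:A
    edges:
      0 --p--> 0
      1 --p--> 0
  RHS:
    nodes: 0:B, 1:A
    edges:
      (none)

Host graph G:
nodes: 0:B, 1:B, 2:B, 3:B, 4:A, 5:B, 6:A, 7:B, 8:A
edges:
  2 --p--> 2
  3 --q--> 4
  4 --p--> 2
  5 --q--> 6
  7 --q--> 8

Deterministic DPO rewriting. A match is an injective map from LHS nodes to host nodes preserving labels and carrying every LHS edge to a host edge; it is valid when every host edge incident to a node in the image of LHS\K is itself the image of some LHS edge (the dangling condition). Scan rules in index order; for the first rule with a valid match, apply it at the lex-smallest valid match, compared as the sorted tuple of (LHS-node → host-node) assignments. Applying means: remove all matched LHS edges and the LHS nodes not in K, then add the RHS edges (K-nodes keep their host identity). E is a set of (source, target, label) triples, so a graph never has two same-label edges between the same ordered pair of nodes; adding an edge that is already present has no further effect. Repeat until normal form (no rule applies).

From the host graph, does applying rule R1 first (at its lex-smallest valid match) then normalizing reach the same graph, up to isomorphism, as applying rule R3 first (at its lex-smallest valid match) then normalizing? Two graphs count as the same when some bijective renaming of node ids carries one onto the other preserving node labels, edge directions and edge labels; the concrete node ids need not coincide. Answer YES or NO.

branch R1-first: apply at {0↦0, 1↦5, 2↦6} → |E|=4, then 3 more step(s) → NF |V|=3 |E|=0 V={0:B, 1:B, 2:B} E=∅
branch R3-first: apply at {0↦2, 1↦4} → |E|=3, then 3 more step(s) → NF |V|=3 |E|=0 V={0:B, 1:B, 2:B} E=∅
graphs isomorphic (equal up to label-preserving node renaming)

Answer: YES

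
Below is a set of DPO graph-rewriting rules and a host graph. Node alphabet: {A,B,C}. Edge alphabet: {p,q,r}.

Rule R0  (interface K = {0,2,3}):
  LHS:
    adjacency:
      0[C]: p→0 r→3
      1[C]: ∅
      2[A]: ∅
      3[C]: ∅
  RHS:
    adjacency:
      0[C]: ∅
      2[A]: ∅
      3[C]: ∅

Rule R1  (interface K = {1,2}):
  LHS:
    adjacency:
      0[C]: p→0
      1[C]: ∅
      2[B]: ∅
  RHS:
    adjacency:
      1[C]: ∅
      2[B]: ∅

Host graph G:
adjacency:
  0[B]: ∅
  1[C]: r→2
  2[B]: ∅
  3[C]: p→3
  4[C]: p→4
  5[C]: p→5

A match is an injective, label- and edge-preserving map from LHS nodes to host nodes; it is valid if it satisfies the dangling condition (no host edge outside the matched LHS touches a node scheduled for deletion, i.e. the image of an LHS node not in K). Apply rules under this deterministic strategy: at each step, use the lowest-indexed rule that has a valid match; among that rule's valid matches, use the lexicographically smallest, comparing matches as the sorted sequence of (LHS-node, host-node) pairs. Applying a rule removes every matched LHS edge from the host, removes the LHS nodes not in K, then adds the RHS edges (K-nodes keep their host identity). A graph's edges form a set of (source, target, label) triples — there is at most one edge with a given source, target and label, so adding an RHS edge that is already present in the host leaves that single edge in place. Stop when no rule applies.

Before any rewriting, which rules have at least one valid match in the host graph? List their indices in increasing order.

Answer: [R1]

Derivation:
R0: no valid match — LHS pattern not found
R1: 18 valid matches — {0↦3, 1↦1, 2↦0}, {0↦3, 1↦1, 2↦2}, {0↦3, 1↦4, 2↦0} (+15 more)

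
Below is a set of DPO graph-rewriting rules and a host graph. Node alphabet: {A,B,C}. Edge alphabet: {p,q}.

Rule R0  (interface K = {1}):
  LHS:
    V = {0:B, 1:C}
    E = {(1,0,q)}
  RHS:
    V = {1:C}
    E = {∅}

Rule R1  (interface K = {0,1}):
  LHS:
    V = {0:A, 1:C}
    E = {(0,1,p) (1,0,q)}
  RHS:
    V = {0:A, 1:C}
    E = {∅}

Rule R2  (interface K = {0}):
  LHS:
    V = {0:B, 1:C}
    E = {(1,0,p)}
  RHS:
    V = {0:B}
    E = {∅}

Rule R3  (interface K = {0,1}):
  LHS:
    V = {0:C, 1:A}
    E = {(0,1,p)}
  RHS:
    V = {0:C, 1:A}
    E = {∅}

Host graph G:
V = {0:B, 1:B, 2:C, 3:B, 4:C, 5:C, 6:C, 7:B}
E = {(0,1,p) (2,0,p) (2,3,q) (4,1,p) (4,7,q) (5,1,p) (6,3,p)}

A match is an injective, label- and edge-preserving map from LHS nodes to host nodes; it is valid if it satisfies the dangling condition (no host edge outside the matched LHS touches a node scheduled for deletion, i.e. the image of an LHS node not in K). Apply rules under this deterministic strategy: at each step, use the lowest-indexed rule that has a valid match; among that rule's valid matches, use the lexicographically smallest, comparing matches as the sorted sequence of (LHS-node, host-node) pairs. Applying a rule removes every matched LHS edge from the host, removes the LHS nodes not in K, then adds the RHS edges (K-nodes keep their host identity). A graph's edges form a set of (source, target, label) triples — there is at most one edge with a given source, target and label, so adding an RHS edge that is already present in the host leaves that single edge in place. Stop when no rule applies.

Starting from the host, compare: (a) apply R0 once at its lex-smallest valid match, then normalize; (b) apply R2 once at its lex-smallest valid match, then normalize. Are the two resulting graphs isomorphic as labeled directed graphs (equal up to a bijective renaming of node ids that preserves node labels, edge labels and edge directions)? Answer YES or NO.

Answer: YES

Rewrite trace:
branch R0-first: apply at {0↦7, 1↦4} → |E|=6, then 5 more step(s) → NF |V|=2 |E|=1 V={0:B, 1:B} E=0-p->1
branch R2-first: apply at {0↦1, 1↦5} → |E|=6, then 5 more step(s) → NF |V|=2 |E|=1 V={0:B, 1:B} E=0-p->1
graphs isomorphic (equal up to label-preserving node renaming)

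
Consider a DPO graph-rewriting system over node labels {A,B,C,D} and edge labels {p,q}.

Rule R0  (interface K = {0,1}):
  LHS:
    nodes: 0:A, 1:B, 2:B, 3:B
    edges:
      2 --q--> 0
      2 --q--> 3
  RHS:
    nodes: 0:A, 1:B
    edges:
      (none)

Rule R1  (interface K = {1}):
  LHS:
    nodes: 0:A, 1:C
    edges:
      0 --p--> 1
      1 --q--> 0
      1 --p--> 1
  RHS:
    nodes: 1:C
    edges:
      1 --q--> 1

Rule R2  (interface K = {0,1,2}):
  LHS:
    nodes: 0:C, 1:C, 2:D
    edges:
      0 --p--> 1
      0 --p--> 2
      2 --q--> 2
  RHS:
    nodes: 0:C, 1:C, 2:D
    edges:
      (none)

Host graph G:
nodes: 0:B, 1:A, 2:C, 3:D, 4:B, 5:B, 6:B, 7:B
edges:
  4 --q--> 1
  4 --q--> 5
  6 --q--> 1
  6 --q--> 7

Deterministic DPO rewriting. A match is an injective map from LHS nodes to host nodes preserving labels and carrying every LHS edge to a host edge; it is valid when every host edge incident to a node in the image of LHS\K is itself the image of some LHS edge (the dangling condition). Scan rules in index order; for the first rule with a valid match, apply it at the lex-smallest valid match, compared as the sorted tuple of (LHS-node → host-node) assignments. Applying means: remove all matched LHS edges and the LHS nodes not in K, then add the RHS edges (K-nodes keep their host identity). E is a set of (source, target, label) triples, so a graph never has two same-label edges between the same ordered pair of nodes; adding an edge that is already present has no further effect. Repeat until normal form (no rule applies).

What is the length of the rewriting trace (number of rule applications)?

Answer: 2

Derivation:
start.  V:8 E:4  edges: 4-q->1 4-q->5 6-q->1 6-q->7
1. fire R0 via {0↦1, 1↦0, 2↦4, 3↦5}  →  V:6 E:2  edges: 6-q->1 6-q->7
2. fire R0 via {0↦1, 1↦0, 2↦6, 3↦7}  →  V:4 E:0  edges: ∅
halt: no rule applies after step 2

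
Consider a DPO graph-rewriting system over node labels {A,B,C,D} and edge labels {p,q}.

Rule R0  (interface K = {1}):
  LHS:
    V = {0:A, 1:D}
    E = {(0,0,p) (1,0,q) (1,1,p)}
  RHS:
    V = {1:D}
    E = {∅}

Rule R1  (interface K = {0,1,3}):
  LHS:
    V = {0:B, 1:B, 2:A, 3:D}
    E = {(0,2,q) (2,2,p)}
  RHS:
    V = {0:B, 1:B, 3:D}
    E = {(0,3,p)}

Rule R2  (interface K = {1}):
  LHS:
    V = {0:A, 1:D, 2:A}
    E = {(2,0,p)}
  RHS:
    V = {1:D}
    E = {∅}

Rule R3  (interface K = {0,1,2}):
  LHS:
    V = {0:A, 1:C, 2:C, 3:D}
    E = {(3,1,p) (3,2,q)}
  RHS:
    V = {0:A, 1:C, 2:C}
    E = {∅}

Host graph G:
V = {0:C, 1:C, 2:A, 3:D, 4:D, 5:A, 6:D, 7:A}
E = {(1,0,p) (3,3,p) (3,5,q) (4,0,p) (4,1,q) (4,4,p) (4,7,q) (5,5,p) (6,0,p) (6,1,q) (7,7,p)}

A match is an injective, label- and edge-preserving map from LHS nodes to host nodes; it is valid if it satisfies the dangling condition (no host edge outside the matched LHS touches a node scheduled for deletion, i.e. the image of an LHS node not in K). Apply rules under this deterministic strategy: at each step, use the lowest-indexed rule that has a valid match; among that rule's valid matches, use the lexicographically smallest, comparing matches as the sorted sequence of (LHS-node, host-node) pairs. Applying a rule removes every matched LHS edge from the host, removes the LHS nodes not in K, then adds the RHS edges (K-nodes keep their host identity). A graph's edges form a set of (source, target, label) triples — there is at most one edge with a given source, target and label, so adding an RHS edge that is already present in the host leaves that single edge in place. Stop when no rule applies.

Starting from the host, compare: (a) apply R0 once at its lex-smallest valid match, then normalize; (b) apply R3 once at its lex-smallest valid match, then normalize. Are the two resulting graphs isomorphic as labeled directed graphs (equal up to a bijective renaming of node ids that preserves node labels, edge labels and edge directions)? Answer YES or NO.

Answer: YES

Rewrite trace:
branch R0-first: apply at {0↦5, 1↦3} → |E|=8, then 3 more step(s) → NF |V|=4 |E|=1 V={0:C, 1:C, 2:A, 3:D} E=1-p->0
branch R3-first: apply at {0↦2, 1↦0, 2↦1, 3↦6} → |E|=9, then 3 more step(s) → NF |V|=4 |E|=1 V={0:C, 1:C, 2:A, 3:D} E=1-p->0
graphs isomorphic (equal up to label-preserving node renaming)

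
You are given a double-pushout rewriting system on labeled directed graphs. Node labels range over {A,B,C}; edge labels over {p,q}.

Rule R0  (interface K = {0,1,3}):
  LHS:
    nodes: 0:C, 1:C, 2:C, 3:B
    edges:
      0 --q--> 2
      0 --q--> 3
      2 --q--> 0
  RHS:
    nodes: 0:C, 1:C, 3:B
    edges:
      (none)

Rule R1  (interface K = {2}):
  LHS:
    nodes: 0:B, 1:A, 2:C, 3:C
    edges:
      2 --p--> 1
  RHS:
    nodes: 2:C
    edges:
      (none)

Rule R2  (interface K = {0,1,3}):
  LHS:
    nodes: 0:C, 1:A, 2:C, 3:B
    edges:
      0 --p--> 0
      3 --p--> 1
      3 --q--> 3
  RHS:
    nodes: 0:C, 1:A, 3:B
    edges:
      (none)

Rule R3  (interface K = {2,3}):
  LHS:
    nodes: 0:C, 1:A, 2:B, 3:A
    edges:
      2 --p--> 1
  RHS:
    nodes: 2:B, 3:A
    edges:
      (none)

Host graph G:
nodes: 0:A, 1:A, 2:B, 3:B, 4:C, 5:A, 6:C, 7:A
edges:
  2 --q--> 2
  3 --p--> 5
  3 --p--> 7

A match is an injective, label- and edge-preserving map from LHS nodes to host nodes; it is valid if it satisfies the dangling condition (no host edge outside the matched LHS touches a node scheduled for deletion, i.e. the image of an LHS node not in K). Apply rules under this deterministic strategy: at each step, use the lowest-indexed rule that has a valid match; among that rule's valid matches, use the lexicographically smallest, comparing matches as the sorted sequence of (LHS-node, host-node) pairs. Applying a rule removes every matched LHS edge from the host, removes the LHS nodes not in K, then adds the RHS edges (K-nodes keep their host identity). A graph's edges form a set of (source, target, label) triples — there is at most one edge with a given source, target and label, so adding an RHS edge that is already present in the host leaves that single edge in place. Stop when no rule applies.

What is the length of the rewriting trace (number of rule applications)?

[0] host  ⇒  8 nodes, 3 edges  {2-q->2 3-p->5 3-p->7}
[1] R3 @ {0↦4, 1↦5, 2↦3, 3↦0}  ⇒  6 nodes, 2 edges  {2-q->2 3-p->7}
[2] R3 @ {0↦6, 1↦7, 2↦3, 3↦0}  ⇒  4 nodes, 1 edges  {2-q->2}
final graph: no rule applies after step 2

Answer: 2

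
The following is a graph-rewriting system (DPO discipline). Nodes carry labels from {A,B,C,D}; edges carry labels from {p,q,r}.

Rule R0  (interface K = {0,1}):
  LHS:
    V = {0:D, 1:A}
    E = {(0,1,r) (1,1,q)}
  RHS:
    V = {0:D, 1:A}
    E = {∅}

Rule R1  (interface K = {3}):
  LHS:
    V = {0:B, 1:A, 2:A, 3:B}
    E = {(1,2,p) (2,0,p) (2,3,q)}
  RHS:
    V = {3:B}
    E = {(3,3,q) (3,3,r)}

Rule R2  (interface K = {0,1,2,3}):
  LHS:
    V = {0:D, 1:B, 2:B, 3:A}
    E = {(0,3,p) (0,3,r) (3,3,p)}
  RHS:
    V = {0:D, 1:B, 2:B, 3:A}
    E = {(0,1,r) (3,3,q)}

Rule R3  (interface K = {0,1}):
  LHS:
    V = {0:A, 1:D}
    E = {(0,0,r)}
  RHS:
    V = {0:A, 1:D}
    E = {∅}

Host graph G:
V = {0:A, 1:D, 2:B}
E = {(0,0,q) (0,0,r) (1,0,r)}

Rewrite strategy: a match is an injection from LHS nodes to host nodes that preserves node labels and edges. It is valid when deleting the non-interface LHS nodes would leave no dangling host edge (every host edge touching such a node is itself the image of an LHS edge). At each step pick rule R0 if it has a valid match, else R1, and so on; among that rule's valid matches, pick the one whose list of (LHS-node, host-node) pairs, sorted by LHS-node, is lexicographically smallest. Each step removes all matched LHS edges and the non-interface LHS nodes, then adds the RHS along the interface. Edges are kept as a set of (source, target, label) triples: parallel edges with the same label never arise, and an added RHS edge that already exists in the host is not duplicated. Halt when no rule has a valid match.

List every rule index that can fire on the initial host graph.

Answer: [R0,R3]

Steps:
R0: 1 valid match — {0↦1, 1↦0}
R1: no valid match — LHS pattern not found
R2: no valid match — LHS pattern not found
R3: 1 valid match — {0↦0, 1↦1}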